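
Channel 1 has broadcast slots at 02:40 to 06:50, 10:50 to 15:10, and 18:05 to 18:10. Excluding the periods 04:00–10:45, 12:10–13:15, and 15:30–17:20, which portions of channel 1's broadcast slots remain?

02:40–04:00, 10:50–12:10, 13:15–15:10, 18:05–18:10

02:40–06:50 minus B → 02:40–04:00.
10:50–15:10 minus B → 10:50–12:10, 13:15–15:10.
18:05–18:10: no B overlap → unchanged.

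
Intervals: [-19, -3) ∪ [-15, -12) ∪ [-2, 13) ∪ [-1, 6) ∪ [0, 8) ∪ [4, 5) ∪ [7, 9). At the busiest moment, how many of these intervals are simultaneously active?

4

Sweep endpoints in order; track running count of active intervals.
Peak of 4 reached at 4.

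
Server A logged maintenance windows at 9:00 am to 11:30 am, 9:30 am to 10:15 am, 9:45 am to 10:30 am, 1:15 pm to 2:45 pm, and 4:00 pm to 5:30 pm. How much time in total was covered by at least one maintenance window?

5 h 30 min

Merged: 9:00 am–11:30 am, 1:15 pm–2:45 pm, 4:00 pm–5:30 pm.
Lengths: 2 h 30 min + 1 h 30 min + 1 h 30 min = 5 h 30 min.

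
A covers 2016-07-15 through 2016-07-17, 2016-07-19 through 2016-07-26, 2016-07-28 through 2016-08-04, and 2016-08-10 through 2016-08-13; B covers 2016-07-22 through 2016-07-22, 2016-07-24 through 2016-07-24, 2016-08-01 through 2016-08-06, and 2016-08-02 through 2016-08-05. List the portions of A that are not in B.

B, merged: 2016-07-22 through 2016-07-22, 2016-07-24 through 2016-07-24, 2016-08-01 through 2016-08-06.
2016-07-15 through 2016-07-17: nothing removed.
2016-07-19 through 2016-07-26 \ B = 2016-07-19 through 2016-07-21, 2016-07-23 through 2016-07-23, 2016-07-25 through 2016-07-26.
2016-07-28 through 2016-08-04 \ B = 2016-07-28 through 2016-07-31.
2016-08-10 through 2016-08-13: nothing removed.

2016-07-15 through 2016-07-17, 2016-07-19 through 2016-07-21, 2016-07-23 through 2016-07-23, 2016-07-25 through 2016-07-26, 2016-07-28 through 2016-07-31, 2016-08-10 through 2016-08-13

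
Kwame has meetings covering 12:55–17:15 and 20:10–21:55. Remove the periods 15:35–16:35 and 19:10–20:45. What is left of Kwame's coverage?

12:55–15:35, 16:35–17:15, 20:45–21:55

12:55–17:15 \ B = 12:55–15:35, 16:35–17:15.
20:10–21:55 \ B = 20:45–21:55.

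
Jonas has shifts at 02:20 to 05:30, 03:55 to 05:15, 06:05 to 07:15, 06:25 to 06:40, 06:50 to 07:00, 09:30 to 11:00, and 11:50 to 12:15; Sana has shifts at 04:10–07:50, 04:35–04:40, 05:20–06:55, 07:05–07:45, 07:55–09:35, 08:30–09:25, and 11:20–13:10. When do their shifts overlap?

First set merges to 02:20–05:30, 06:05–07:15, 09:30–11:00, 11:50–12:15.
Second set merges to 04:10–07:50, 07:55–09:35, 11:20–13:10.
02:20–05:30 overlaps B on 04:10–05:30.
06:05–07:15 overlaps B on 06:05–07:15.
09:30–11:00 overlaps B on 09:30–09:35.
11:50–12:15 overlaps B on 11:50–12:15.

04:10–05:30, 06:05–07:15, 09:30–09:35, 11:50–12:15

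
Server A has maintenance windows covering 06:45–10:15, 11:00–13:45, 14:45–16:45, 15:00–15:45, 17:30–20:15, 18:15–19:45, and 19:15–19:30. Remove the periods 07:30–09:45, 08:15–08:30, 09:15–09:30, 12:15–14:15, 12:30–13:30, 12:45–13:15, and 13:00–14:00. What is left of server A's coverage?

A, merged: 06:45-10:15, 11:00-13:45, 14:45-16:45, 17:30-20:15.
B, merged: 07:30-09:45, 12:15-14:15.
06:45-10:15 \ B = 06:45-07:30, 09:45-10:15.
11:00-13:45 \ B = 11:00-12:15.
14:45-16:45: nothing removed.
17:30-20:15: nothing removed.

06:45-07:30, 09:45-10:15, 11:00-12:15, 14:45-16:45, 17:30-20:15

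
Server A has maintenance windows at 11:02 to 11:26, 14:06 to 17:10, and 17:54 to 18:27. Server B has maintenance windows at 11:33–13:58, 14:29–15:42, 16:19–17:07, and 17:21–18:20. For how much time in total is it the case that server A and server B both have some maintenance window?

A ∩ B = 14:29-15:42, 16:19-17:07, 17:54-18:20.
Total: 1 h 13 min + 48 min + 26 min = 2 h 27 min.

2 h 27 min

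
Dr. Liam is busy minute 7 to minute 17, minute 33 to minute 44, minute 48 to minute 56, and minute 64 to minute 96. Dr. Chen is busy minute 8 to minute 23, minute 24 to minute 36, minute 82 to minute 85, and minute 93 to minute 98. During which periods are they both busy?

minute 7 to minute 17 meets the second set on minute 8 to minute 17.
minute 33 to minute 44 meets the second set on minute 33 to minute 36.
minute 48 to minute 56: no overlap with the second set.
minute 64 to minute 96 meets the second set on minute 82 to minute 85, minute 93 to minute 96.

minute 8 to minute 17, minute 33 to minute 36, minute 82 to minute 85, minute 93 to minute 96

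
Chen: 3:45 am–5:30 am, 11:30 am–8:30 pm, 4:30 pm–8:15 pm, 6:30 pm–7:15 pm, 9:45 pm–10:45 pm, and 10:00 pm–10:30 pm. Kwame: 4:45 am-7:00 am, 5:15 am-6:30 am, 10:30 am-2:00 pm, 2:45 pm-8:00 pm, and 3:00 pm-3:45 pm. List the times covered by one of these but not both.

A, merged: 3:45 am–5:30 am, 11:30 am–8:30 pm, 9:45 pm–10:45 pm.
B, merged: 4:45 am–7:00 am, 10:30 am–2:00 pm, 2:45 pm–8:00 pm.
A but not B: 3:45 am–4:45 am, 2:00 pm–2:45 pm, 8:00 pm–8:30 pm, 9:45 pm–10:45 pm.
B but not A: 5:30 am–7:00 am, 10:30 am–11:30 am.
Combining gives A △ B.

3:45 am–4:45 am, 5:30 am–7:00 am, 10:30 am–11:30 am, 2:00 pm–2:45 pm, 8:00 pm–8:30 pm, 9:45 pm–10:45 pm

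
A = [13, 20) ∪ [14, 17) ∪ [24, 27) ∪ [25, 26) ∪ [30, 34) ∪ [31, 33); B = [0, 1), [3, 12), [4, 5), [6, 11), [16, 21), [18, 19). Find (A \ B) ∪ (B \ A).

First set merges to [13, 20), [24, 27), [30, 34).
Second set merges to [0, 1), [3, 12), [16, 21).
A \ B = [13, 16), [24, 27), [30, 34).
B \ A = [0, 1), [3, 12), [20, 21).
Union of the two gives the symmetric difference.

[0, 1) ∪ [3, 12) ∪ [13, 16) ∪ [20, 21) ∪ [24, 27) ∪ [30, 34)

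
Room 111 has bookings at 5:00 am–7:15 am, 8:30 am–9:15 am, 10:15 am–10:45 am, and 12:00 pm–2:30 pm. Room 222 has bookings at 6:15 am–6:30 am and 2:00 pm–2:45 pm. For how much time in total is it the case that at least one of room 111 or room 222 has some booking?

A ∪ B = 5:00 am–7:15 am, 8:30 am–9:15 am, 10:15 am–10:45 am, 12:00 pm–2:45 pm.
Total: 2 h 15 min + 45 min + 30 min + 2 h 45 min = 6 h 15 min.

6 h 15 min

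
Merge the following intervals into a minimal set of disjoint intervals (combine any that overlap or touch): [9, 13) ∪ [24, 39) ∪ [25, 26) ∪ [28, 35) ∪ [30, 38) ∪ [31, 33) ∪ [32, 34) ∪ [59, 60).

[9, 13) ∪ [24, 39) ∪ [59, 60)

[24, 39) is disjoint → start new block.
[25, 26) overlaps/touches [24, 39) → extend to [24, 39).
[28, 35) overlaps/touches [24, 39) → extend to [24, 39).
[30, 38) overlaps/touches [24, 39) → extend to [24, 39).
[31, 33) overlaps/touches [24, 39) → extend to [24, 39).
[32, 34) overlaps/touches [24, 39) → extend to [24, 39).
[59, 60) is disjoint → start new block.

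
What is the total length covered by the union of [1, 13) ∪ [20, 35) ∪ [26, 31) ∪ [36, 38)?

29

Merged: [1, 13), [20, 35), [36, 38).
Lengths: 12 + 15 + 2 = 29.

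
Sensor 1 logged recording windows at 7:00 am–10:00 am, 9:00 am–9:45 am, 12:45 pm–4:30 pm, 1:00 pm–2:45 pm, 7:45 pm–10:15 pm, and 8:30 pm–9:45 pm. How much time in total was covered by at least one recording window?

9 h 15 min

Merged: 7:00 am–10:00 am, 12:45 pm–4:30 pm, 7:45 pm–10:15 pm.
Lengths: 3 h + 3 h 45 min + 2 h 30 min = 9 h 15 min.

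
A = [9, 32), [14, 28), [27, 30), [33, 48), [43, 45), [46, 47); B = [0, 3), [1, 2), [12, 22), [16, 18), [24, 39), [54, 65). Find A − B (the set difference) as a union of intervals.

First set merges to [9, 32), [33, 48).
Second set merges to [0, 3), [12, 22), [24, 39), [54, 65).
[9, 32) minus B → [9, 12), [22, 24).
[33, 48) minus B → [39, 48).

[9, 12) ∪ [22, 24) ∪ [39, 48)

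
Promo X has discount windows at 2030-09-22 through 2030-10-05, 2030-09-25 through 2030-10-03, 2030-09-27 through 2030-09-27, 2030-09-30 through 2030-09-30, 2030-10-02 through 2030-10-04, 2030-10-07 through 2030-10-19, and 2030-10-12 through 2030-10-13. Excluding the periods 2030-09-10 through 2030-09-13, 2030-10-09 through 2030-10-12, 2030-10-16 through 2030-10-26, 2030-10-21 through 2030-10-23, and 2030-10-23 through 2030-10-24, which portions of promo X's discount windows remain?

2030-09-22 through 2030-10-05, 2030-10-07 through 2030-10-08, 2030-10-13 through 2030-10-15

First set merges to 2030-09-22 through 2030-10-05, 2030-10-07 through 2030-10-19.
Second set merges to 2030-09-10 through 2030-09-13, 2030-10-09 through 2030-10-12, 2030-10-16 through 2030-10-26.
2030-09-22 through 2030-10-05: no B overlap → unchanged.
2030-10-07 through 2030-10-19 minus B → 2030-10-07 through 2030-10-08, 2030-10-13 through 2030-10-15.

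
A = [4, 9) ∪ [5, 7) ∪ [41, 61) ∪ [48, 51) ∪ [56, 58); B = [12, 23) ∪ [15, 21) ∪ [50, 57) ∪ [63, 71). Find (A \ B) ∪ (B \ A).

[4, 9) ∪ [12, 23) ∪ [41, 50) ∪ [57, 61) ∪ [63, 71)

A, merged: [4, 9), [41, 61).
B, merged: [12, 23), [50, 57), [63, 71).
A but not B: [4, 9), [41, 50), [57, 61).
B but not A: [12, 23), [63, 71).
Combining gives A △ B.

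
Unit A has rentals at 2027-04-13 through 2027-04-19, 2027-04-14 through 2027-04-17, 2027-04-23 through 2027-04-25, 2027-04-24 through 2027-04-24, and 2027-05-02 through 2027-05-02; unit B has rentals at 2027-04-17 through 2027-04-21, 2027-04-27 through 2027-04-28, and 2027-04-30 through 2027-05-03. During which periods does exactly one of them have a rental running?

Merge the first list: 2027-04-13 through 2027-04-19, 2027-04-23 through 2027-04-25, 2027-05-02 through 2027-05-02.
A \ B = 2027-04-13 through 2027-04-16, 2027-04-23 through 2027-04-25.
B \ A = 2027-04-20 through 2027-04-21, 2027-04-27 through 2027-04-28, 2027-04-30 through 2027-05-01, 2027-05-03 through 2027-05-03.
Union of the two gives the symmetric difference.

2027-04-13 through 2027-04-16, 2027-04-20 through 2027-04-21, 2027-04-23 through 2027-04-25, 2027-04-27 through 2027-04-28, 2027-04-30 through 2027-05-01, 2027-05-03 through 2027-05-03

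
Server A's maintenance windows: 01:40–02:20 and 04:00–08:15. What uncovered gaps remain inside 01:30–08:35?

01:30–01:40, 02:20–04:00, 08:15–08:35

The merged coverage is 01:40–02:20, 04:00–08:15.
Gaps within 01:30–08:35: 01:30–01:40, 02:20–04:00, 08:15–08:35.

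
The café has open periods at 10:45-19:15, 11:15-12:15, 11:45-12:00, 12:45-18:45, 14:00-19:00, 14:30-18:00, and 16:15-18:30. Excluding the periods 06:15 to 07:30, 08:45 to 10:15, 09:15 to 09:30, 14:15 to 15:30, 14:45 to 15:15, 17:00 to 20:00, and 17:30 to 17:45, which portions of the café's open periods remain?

10:45-14:15, 15:30-17:00

Merge the first list: 10:45-19:15.
Merge the second list: 06:15-07:30, 08:45-10:15, 14:15-15:30, 17:00-20:00.
10:45-19:15 with B removed leaves 10:45-14:15, 15:30-17:00.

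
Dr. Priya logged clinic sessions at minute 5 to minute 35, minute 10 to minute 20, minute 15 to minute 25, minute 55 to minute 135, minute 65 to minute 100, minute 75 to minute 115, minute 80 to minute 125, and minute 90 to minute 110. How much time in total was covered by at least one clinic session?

Merged: minute 5 to minute 35, minute 55 to minute 135.
Lengths: 30 minutes + 80 minutes = 110 minutes.

110 minutes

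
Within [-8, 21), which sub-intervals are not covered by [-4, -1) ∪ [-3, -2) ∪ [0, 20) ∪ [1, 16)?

Covered (merged): [-4, -1), [0, 20).
Complement within [-8, 21): [-8, -4), [-1, 0), [20, 21).

[-8, -4) ∪ [-1, 0) ∪ [20, 21)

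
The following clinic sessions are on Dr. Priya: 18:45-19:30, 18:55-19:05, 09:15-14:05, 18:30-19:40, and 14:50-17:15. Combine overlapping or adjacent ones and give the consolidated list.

Sort by start: 09:15–14:05, 14:50–17:15, 18:30–19:40, 18:45–19:30, 18:55–19:05.
14:50–17:15 is disjoint → start new block.
18:30–19:40 is disjoint → start new block.
18:45–19:30 overlaps/touches 18:30–19:40 → extend to 18:30–19:40.
18:55–19:05 overlaps/touches 18:30–19:40 → extend to 18:30–19:40.

09:15–14:05, 14:50–17:15, 18:30–19:40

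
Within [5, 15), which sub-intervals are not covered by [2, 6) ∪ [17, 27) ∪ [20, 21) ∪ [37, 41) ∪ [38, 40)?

[6, 15)

After merging, the occupied span is [2, 6), [17, 27), [37, 41).
Gaps within [5, 15): [6, 15).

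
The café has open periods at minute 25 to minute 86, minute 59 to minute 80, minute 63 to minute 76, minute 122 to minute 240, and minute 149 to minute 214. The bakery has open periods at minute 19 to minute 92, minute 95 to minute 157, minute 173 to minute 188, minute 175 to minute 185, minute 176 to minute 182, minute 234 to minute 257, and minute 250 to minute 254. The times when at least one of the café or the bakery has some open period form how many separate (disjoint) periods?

2

Merge the first list: minute 25 to minute 86, minute 122 to minute 240.
Merge the second list: minute 19 to minute 92, minute 95 to minute 157, minute 173 to minute 188, minute 234 to minute 257.
A ∪ B = minute 19 to minute 92, minute 95 to minute 257.
That is 2 disjoint pieces.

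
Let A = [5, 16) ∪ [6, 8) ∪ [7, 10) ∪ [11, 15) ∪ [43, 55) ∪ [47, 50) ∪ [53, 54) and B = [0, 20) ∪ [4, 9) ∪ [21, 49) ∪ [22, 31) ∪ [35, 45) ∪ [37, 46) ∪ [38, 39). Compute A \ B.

[49, 55)

Merge the first list: [5, 16), [43, 55).
Merge the second list: [0, 20), [21, 49).
[5, 16): entirely removed.
[43, 55) \ B = [49, 55).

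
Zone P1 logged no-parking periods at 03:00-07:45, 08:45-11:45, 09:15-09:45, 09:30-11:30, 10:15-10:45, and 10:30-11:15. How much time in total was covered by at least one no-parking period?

7 h 45 min

Merged: 03:00-07:45, 08:45-11:45.
Lengths: 4 h 45 min + 3 h = 7 h 45 min.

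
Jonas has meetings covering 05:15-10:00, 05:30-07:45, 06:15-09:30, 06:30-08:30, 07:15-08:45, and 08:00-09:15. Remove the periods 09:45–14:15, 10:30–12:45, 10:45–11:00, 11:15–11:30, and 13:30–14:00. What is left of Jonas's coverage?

First set merges to 05:15–10:00.
Second set merges to 09:45–14:15.
05:15–10:00 minus B → 05:15–09:45.

05:15–09:45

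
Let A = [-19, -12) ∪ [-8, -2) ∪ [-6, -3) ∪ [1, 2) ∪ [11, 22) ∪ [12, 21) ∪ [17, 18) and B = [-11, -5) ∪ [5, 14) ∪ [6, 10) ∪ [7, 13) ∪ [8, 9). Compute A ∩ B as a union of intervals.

[-8, -5) ∪ [11, 14)

First set merges to [-19, -12), [-8, -2), [1, 2), [11, 22).
Second set merges to [-11, -5), [5, 14).
[-19, -12): no overlap with the second set.
[-8, -2) meets the second set on [-8, -5).
[1, 2): no overlap with the second set.
[11, 22) meets the second set on [11, 14).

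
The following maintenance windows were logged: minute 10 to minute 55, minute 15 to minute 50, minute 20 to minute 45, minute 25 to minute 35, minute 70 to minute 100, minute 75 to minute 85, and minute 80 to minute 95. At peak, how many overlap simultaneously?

Sweep endpoints in order; track running count of active intervals.
Peak of 4 reached at minute 25.

4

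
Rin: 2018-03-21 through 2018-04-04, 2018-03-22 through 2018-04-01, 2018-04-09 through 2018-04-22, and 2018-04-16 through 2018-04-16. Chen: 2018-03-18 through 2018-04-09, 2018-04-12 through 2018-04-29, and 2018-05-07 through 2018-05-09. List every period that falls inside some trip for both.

A, merged: 2018-03-21 through 2018-04-04, 2018-04-09 through 2018-04-22.
2018-03-21 through 2018-04-04 meets the second set on 2018-03-21 through 2018-04-04.
2018-04-09 through 2018-04-22 meets the second set on 2018-04-09 through 2018-04-09, 2018-04-12 through 2018-04-22.

2018-03-21 through 2018-04-04, 2018-04-09 through 2018-04-09, 2018-04-12 through 2018-04-22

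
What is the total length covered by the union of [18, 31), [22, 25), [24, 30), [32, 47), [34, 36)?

28

Merged: [18, 31), [32, 47).
Lengths: 13 + 15 = 28.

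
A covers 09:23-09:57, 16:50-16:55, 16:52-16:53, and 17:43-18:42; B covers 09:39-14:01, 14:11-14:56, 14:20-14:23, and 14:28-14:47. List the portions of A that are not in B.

A, merged: 09:23-09:57, 16:50-16:55, 17:43-18:42.
B, merged: 09:39-14:01, 14:11-14:56.
09:23-09:57 minus B → 09:23-09:39.
16:50-16:55: no B overlap → unchanged.
17:43-18:42: no B overlap → unchanged.

09:23-09:39, 16:50-16:55, 17:43-18:42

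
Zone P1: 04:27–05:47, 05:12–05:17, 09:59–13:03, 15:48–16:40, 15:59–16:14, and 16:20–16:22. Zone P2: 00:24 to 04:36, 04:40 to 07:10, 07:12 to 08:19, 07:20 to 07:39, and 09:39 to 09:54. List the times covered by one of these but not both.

Merge the first list: 04:27–05:47, 09:59–13:03, 15:48–16:40.
Merge the second list: 00:24–04:36, 04:40–07:10, 07:12–08:19, 09:39–09:54.
A but not B: 04:36–04:40, 09:59–13:03, 15:48–16:40.
B but not A: 00:24–04:27, 05:47–07:10, 07:12–08:19, 09:39–09:54.
Combining gives A △ B.

00:24–04:27, 04:36–04:40, 05:47–07:10, 07:12–08:19, 09:39–09:54, 09:59–13:03, 15:48–16:40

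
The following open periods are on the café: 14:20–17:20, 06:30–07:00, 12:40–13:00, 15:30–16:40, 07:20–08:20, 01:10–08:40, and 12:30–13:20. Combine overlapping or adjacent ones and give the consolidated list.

Sort by start: 01:10-08:40, 06:30-07:00, 07:20-08:20, 12:30-13:20, 12:40-13:00, 14:20-17:20, 15:30-16:40.
06:30-07:00 overlaps/touches 01:10-08:40 → extend to 01:10-08:40.
07:20-08:20 overlaps/touches 01:10-08:40 → extend to 01:10-08:40.
12:30-13:20 is disjoint → start new block.
12:40-13:00 overlaps/touches 12:30-13:20 → extend to 12:30-13:20.
14:20-17:20 is disjoint → start new block.
15:30-16:40 overlaps/touches 14:20-17:20 → extend to 14:20-17:20.

01:10-08:40, 12:30-13:20, 14:20-17:20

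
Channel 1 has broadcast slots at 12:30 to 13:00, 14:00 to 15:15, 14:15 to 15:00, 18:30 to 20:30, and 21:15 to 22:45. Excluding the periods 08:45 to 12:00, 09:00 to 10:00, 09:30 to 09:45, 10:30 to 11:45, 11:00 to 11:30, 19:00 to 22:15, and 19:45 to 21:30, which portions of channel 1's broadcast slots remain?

12:30-13:00, 14:00-15:15, 18:30-19:00, 22:15-22:45

Merge the first list: 12:30-13:00, 14:00-15:15, 18:30-20:30, 21:15-22:45.
Merge the second list: 08:45-12:00, 19:00-22:15.
12:30-13:00 is untouched.
14:00-15:15 is untouched.
18:30-20:30 with B removed leaves 18:30-19:00.
21:15-22:45 with B removed leaves 22:15-22:45.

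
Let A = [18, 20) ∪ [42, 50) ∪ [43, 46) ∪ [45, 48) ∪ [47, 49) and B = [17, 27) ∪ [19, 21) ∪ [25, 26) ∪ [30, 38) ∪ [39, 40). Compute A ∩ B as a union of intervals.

First set merges to [18, 20), [42, 50).
Second set merges to [17, 27), [30, 38), [39, 40).
[18, 20) ∩ B → [18, 20).
[42, 50) meets no B interval.

[18, 20)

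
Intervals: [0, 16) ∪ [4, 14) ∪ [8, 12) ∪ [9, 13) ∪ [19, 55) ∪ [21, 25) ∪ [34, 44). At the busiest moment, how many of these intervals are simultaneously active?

4

At 9, 4 of the intervals are simultaneously active.
No point has more.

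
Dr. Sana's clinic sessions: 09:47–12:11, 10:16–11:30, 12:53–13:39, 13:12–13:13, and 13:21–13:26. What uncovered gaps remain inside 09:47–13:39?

The merged coverage is 09:47–12:11, 12:53–13:39.
Uncovered inside 09:47–13:39: 12:11–12:53.

12:11–12:53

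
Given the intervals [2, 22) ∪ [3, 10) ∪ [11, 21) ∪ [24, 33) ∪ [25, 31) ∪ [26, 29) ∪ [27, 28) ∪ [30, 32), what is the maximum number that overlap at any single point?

Sweep endpoints in order; track running count of active intervals.
Peak of 4 reached at 27.

4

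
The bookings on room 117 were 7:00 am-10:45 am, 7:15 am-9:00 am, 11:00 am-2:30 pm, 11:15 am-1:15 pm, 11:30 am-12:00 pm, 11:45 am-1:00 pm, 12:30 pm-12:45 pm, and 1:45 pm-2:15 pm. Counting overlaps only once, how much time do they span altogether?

Merged: 7:00 am–10:45 am, 11:00 am–2:30 pm.
Lengths: 3 h 45 min + 3 h 30 min = 7 h 15 min.

7 h 15 min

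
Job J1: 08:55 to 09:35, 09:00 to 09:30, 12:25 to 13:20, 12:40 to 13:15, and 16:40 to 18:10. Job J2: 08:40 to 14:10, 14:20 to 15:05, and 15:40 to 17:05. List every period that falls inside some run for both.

Merge the first list: 08:55-09:35, 12:25-13:20, 16:40-18:10.
08:55-09:35 ∩ B → 08:55-09:35.
12:25-13:20 ∩ B → 12:25-13:20.
16:40-18:10 ∩ B → 16:40-17:05.

08:55-09:35, 12:25-13:20, 16:40-17:05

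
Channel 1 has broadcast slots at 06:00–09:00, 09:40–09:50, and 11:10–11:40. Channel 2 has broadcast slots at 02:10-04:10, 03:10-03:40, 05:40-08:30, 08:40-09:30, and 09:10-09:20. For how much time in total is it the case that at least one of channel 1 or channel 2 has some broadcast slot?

B, merged: 02:10–04:10, 05:40–08:30, 08:40–09:30.
A ∪ B = 02:10–04:10, 05:40–09:30, 09:40–09:50, 11:10–11:40.
Total: 2 h + 3 h 50 min + 10 min + 30 min = 6 h 30 min.

6 h 30 min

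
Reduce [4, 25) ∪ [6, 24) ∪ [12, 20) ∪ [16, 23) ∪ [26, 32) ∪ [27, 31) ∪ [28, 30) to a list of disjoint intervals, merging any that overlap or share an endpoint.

[6, 24) overlaps/touches [4, 25) → extend to [4, 25).
[12, 20) overlaps/touches [4, 25) → extend to [4, 25).
[16, 23) overlaps/touches [4, 25) → extend to [4, 25).
[26, 32) is disjoint → start new block.
[27, 31) overlaps/touches [26, 32) → extend to [26, 32).
[28, 30) overlaps/touches [26, 32) → extend to [26, 32).

[4, 25) ∪ [26, 32)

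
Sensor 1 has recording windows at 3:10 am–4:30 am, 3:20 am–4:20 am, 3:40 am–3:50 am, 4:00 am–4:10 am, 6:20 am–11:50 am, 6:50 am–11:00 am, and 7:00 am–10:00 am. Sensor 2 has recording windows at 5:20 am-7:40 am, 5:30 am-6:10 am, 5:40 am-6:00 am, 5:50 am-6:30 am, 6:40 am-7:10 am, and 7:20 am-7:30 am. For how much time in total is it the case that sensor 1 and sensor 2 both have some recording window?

1 h 20 min

First set merges to 3:10 am–4:30 am, 6:20 am–11:50 am.
Second set merges to 5:20 am–7:40 am.
A ∩ B = 6:20 am–7:40 am.
Total: 1 h 20 min.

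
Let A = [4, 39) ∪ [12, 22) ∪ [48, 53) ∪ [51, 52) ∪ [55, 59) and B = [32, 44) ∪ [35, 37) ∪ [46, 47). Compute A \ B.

[4, 32) ∪ [48, 53) ∪ [55, 59)

A, merged: [4, 39), [48, 53), [55, 59).
B, merged: [32, 44), [46, 47).
[4, 39) minus B → [4, 32).
[48, 53): no B overlap → unchanged.
[55, 59): no B overlap → unchanged.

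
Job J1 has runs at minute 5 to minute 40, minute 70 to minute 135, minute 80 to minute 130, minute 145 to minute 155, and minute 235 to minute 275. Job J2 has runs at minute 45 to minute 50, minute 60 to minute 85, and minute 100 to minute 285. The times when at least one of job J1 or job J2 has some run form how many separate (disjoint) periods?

3

First set merges to minute 5 to minute 40, minute 70 to minute 135, minute 145 to minute 155, minute 235 to minute 275.
A ∪ B = minute 5 to minute 40, minute 45 to minute 50, minute 60 to minute 285.
That is 3 disjoint pieces.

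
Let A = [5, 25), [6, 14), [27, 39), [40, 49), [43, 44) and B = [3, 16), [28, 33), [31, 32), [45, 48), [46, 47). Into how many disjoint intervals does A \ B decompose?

5

First set merges to [5, 25), [27, 39), [40, 49).
Second set merges to [3, 16), [28, 33), [45, 48).
A \ B = [16, 25), [27, 28), [33, 39), [40, 45), [48, 49).
That is 5 disjoint pieces.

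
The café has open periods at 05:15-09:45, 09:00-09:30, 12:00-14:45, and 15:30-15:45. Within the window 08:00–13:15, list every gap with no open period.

09:45-12:00

Covered (merged): 05:15-09:45, 12:00-14:45, 15:30-15:45.
Gaps within 08:00-13:15: 09:45-12:00.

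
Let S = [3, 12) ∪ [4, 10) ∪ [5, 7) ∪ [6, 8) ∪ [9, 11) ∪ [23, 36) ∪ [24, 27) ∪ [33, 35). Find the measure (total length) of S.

22

Merged: [3, 12), [23, 36).
Lengths: 9 + 13 = 22.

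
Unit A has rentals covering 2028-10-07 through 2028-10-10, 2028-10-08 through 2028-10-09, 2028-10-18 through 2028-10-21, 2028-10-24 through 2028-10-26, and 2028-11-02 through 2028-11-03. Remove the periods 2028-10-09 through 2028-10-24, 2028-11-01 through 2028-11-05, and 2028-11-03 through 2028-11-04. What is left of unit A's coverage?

2028-10-07 through 2028-10-08, 2028-10-25 through 2028-10-26

First set merges to 2028-10-07 through 2028-10-10, 2028-10-18 through 2028-10-21, 2028-10-24 through 2028-10-26, 2028-11-02 through 2028-11-03.
Second set merges to 2028-10-09 through 2028-10-24, 2028-11-01 through 2028-11-05.
2028-10-07 through 2028-10-10 \ B = 2028-10-07 through 2028-10-08.
2028-10-18 through 2028-10-21: entirely removed.
2028-10-24 through 2028-10-26 \ B = 2028-10-25 through 2028-10-26.
2028-11-02 through 2028-11-03: entirely removed.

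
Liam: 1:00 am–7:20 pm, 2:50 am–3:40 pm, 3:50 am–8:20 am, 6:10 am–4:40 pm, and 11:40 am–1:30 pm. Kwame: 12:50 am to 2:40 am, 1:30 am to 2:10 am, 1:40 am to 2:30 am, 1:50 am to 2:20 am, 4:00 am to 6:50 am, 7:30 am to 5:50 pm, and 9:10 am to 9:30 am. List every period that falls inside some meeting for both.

A, merged: 1:00 am–7:20 pm.
B, merged: 12:50 am–2:40 am, 4:00 am–6:50 am, 7:30 am–5:50 pm.
1:00 am–7:20 pm overlaps B on 1:00 am–2:40 am, 4:00 am–6:50 am, 7:30 am–5:50 pm.

1:00 am–2:40 am, 4:00 am–6:50 am, 7:30 am–5:50 pm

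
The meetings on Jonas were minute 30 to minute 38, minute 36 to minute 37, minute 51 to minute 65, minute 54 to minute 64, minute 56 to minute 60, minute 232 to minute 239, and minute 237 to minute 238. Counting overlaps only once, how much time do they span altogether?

29 minutes

Merged: minute 30 to minute 38, minute 51 to minute 65, minute 232 to minute 239.
Lengths: 8 minutes + 14 minutes + 7 minutes = 29 minutes.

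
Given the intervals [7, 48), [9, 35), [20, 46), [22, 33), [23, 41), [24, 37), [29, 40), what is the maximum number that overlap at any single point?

7

Walk the sorted start/end points keeping a running depth.
The depth first hits 7 at 29.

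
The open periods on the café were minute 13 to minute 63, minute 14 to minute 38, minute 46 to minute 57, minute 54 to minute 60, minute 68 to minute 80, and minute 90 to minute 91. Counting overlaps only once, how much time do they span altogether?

63 minutes

Merged: minute 13 to minute 63, minute 68 to minute 80, minute 90 to minute 91.
Lengths: 50 minutes + 12 minutes + 1 minute = 63 minutes.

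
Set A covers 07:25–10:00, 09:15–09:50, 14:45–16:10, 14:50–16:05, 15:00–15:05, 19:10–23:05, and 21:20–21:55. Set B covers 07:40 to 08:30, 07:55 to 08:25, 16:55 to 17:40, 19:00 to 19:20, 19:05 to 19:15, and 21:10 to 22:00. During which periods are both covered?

First set merges to 07:25–10:00, 14:45–16:10, 19:10–23:05.
Second set merges to 07:40–08:30, 16:55–17:40, 19:00–19:20, 21:10–22:00.
07:25–10:00 overlaps B on 07:40–08:30.
14:45–16:10 falls entirely outside B.
19:10–23:05 overlaps B on 19:10–19:20, 21:10–22:00.

07:40–08:30, 19:10–19:20, 21:10–22:00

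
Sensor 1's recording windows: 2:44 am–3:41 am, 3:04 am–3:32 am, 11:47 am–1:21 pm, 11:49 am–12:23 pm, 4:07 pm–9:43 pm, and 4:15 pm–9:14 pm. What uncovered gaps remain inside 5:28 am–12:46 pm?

5:28 am–11:47 am

After merging, the occupied span is 2:44 am–3:41 am, 11:47 am–1:21 pm, 4:07 pm–9:43 pm.
Uncovered inside 5:28 am–12:46 pm: 5:28 am–11:47 am.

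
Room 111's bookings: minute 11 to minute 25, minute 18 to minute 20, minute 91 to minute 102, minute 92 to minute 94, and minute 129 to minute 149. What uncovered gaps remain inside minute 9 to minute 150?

minute 9 to minute 11, minute 25 to minute 91, minute 102 to minute 129, minute 149 to minute 150

After merging, the occupied span is minute 11 to minute 25, minute 91 to minute 102, minute 129 to minute 149.
Gaps within minute 9 to minute 150: minute 9 to minute 11, minute 25 to minute 91, minute 102 to minute 129, minute 149 to minute 150.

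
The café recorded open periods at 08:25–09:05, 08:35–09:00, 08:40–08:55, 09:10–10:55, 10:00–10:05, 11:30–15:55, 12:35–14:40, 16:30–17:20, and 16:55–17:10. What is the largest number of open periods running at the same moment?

3

At 08:40, 3 of the intervals are simultaneously active.
No point has more.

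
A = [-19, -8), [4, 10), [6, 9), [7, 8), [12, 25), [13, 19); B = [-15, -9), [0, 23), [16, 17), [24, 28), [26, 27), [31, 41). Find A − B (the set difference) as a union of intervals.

First set merges to [-19, -8), [4, 10), [12, 25).
Second set merges to [-15, -9), [0, 23), [24, 28), [31, 41).
[-19, -8) minus B → [-19, -15), [-9, -8).
[4, 10): fully covered by B → removed.
[12, 25) minus B → [23, 24).

[-19, -15) ∪ [-9, -8) ∪ [23, 24)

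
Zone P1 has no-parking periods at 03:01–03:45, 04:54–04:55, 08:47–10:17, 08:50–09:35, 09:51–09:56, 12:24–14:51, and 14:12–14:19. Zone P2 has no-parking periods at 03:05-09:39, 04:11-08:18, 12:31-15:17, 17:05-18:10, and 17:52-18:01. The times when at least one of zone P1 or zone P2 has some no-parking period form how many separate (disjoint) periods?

3

Merge the first list: 03:01–03:45, 04:54–04:55, 08:47–10:17, 12:24–14:51.
Merge the second list: 03:05–09:39, 12:31–15:17, 17:05–18:10.
A ∪ B = 03:01–10:17, 12:24–15:17, 17:05–18:10.
That is 3 disjoint pieces.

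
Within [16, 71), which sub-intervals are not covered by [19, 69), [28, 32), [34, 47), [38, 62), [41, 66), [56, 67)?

The merged coverage is [19, 69).
Gaps within [16, 71): [16, 19), [69, 71).

[16, 19) ∪ [69, 71)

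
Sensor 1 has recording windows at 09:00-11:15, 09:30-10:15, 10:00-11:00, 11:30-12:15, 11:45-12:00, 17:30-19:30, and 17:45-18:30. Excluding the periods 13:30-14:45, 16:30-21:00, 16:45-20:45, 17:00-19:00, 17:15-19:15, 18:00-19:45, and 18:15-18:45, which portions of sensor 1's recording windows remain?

A, merged: 09:00–11:15, 11:30–12:15, 17:30–19:30.
B, merged: 13:30–14:45, 16:30–21:00.
09:00–11:15: no B overlap → unchanged.
11:30–12:15: no B overlap → unchanged.
17:30–19:30: fully covered by B → removed.

09:00–11:15, 11:30–12:15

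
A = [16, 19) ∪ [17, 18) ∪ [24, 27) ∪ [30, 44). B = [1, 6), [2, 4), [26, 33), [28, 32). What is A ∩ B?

[26, 27) ∪ [30, 33)

First set merges to [16, 19), [24, 27), [30, 44).
Second set merges to [1, 6), [26, 33).
[16, 19): no overlap with the second set.
[24, 27) meets the second set on [26, 27).
[30, 44) meets the second set on [30, 33).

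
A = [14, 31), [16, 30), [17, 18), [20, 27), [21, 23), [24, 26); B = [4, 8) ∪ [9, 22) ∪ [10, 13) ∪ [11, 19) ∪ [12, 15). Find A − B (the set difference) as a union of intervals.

[22, 31)

A, merged: [14, 31).
B, merged: [4, 8), [9, 22).
[14, 31) minus B → [22, 31).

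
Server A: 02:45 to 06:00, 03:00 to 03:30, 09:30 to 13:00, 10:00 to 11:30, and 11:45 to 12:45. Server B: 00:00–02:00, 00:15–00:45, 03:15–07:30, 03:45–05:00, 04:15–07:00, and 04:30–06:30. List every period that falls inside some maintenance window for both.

A, merged: 02:45-06:00, 09:30-13:00.
B, merged: 00:00-02:00, 03:15-07:30.
02:45-06:00 overlaps B on 03:15-06:00.
09:30-13:00 falls entirely outside B.

03:15-06:00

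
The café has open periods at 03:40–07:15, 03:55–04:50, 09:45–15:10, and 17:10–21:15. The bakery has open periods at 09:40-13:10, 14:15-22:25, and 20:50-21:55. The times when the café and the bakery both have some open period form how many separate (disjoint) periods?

3

First set merges to 03:40–07:15, 09:45–15:10, 17:10–21:15.
Second set merges to 09:40–13:10, 14:15–22:25.
A ∩ B = 09:45–13:10, 14:15–15:10, 17:10–21:15.
That is 3 disjoint pieces.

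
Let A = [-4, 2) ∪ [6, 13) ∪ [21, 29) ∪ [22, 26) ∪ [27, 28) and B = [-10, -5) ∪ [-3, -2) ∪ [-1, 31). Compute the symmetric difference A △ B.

[-10, -5) ∪ [-4, -3) ∪ [-2, -1) ∪ [2, 6) ∪ [13, 21) ∪ [29, 31)

First set merges to [-4, 2), [6, 13), [21, 29).
Only in the first: [-4, -3), [-2, -1).
Only in the second: [-10, -5), [2, 6), [13, 21), [29, 31).
Together these are the periods covered by exactly one.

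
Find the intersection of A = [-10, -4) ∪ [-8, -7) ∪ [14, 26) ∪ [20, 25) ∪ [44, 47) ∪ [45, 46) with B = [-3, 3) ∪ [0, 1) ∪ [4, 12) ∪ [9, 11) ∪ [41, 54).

A, merged: [-10, -4), [14, 26), [44, 47).
B, merged: [-3, 3), [4, 12), [41, 54).
[-10, -4) meets no B interval.
[14, 26) meets no B interval.
[44, 47) ∩ B → [44, 47).

[44, 47)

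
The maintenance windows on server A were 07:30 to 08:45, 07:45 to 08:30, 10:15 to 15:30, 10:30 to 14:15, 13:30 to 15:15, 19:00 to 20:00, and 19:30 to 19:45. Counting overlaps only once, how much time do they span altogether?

Merged: 07:30-08:45, 10:15-15:30, 19:00-20:00.
Lengths: 1 h 15 min + 5 h 15 min + 1 h = 7 h 30 min.

7 h 30 min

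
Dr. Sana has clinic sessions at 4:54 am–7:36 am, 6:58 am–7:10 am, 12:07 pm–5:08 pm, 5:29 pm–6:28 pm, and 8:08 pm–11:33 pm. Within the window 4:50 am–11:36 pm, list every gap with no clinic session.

4:50 am-4:54 am, 7:36 am-12:07 pm, 5:08 pm-5:29 pm, 6:28 pm-8:08 pm, 11:33 pm-11:36 pm

The merged coverage is 4:54 am-7:36 am, 12:07 pm-5:08 pm, 5:29 pm-6:28 pm, 8:08 pm-11:33 pm.
Complement within 4:50 am-11:36 pm: 4:50 am-4:54 am, 7:36 am-12:07 pm, 5:08 pm-5:29 pm, 6:28 pm-8:08 pm, 11:33 pm-11:36 pm.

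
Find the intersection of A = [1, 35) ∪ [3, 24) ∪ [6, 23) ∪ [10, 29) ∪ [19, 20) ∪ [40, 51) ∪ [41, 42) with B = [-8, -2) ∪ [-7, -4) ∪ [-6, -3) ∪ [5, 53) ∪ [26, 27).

A, merged: [1, 35), [40, 51).
B, merged: [-8, -2), [5, 53).
[1, 35) ∩ B → [5, 35).
[40, 51) ∩ B → [40, 51).

[5, 35) ∪ [40, 51)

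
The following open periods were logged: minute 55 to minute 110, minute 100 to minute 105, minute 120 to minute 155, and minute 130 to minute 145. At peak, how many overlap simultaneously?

2

Walk the sorted start/end points keeping a running depth.
The depth first hits 2 at minute 100.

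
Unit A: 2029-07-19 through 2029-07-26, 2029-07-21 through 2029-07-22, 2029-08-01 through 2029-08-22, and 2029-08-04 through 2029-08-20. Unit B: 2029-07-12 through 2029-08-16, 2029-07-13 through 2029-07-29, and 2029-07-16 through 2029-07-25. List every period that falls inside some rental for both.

First set merges to 2029-07-19 through 2029-07-26, 2029-08-01 through 2029-08-22.
Second set merges to 2029-07-12 through 2029-08-16.
2029-07-19 through 2029-07-26 ∩ B → 2029-07-19 through 2029-07-26.
2029-08-01 through 2029-08-22 ∩ B → 2029-08-01 through 2029-08-16.

2029-07-19 through 2029-07-26, 2029-08-01 through 2029-08-16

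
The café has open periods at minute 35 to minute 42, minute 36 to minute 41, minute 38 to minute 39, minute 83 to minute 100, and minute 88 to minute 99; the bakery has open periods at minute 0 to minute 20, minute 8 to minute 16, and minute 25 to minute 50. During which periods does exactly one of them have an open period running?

First set merges to minute 35 to minute 42, minute 83 to minute 100.
Second set merges to minute 0 to minute 20, minute 25 to minute 50.
A but not B: minute 83 to minute 100.
B but not A: minute 0 to minute 20, minute 25 to minute 35, minute 42 to minute 50.
Combining gives A △ B.

minute 0 to minute 20, minute 25 to minute 35, minute 42 to minute 50, minute 83 to minute 100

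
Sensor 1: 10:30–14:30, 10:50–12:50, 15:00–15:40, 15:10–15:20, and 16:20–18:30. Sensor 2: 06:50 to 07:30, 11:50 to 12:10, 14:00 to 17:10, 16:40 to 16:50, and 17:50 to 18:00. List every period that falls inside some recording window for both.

First set merges to 10:30–14:30, 15:00–15:40, 16:20–18:30.
Second set merges to 06:50–07:30, 11:50–12:10, 14:00–17:10, 17:50–18:00.
10:30–14:30 meets the second set on 11:50–12:10, 14:00–14:30.
15:00–15:40 meets the second set on 15:00–15:40.
16:20–18:30 meets the second set on 16:20–17:10, 17:50–18:00.

11:50–12:10, 14:00–14:30, 15:00–15:40, 16:20–17:10, 17:50–18:00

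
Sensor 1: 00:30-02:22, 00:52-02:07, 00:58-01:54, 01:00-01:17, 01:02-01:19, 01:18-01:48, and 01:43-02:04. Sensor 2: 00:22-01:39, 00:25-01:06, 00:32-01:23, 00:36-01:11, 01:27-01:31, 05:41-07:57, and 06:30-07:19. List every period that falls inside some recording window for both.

00:30-01:39

Merge the first list: 00:30-02:22.
Merge the second list: 00:22-01:39, 05:41-07:57.
00:30-02:22 ∩ B → 00:30-01:39.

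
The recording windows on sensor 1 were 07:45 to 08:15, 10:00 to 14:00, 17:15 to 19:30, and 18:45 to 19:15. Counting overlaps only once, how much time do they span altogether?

Merged: 07:45–08:15, 10:00–14:00, 17:15–19:30.
Lengths: 30 min + 4 h + 2 h 15 min = 6 h 45 min.

6 h 45 min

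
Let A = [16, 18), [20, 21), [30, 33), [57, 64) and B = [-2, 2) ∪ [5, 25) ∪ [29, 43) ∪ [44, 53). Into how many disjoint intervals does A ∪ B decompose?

5

A ∪ B = [-2, 2), [5, 25), [29, 43), [44, 53), [57, 64).
That is 5 disjoint pieces.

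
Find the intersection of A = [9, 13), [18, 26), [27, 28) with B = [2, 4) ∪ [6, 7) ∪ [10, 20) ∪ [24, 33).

[9, 13) meets the second set on [10, 13).
[18, 26) meets the second set on [18, 20), [24, 26).
[27, 28) meets the second set on [27, 28).

[10, 13) ∪ [18, 20) ∪ [24, 26) ∪ [27, 28)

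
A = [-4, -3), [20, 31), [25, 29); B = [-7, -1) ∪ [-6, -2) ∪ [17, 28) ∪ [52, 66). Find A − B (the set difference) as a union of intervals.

[28, 31)

A, merged: [-4, -3), [20, 31).
B, merged: [-7, -1), [17, 28), [52, 66).
[-4, -3) lies entirely inside B → drops out.
[20, 31) with B removed leaves [28, 31).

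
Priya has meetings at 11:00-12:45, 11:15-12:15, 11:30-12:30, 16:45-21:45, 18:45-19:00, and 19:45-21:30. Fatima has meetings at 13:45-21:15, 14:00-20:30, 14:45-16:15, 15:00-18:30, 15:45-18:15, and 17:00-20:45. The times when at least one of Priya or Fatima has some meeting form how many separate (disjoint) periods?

2

Merge the first list: 11:00–12:45, 16:45–21:45.
Merge the second list: 13:45–21:15.
A ∪ B = 11:00–12:45, 13:45–21:45.
That is 2 disjoint pieces.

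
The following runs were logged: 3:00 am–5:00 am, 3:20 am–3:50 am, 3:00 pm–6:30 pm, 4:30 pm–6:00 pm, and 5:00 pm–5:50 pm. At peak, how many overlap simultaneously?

Walk the sorted start/end points keeping a running depth.
The depth first hits 3 at 5:00 pm.

3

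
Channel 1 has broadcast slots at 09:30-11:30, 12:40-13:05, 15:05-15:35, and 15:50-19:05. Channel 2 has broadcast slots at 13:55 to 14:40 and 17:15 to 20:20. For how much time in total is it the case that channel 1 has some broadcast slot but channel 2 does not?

4 h 20 min

A \ B = 09:30-11:30, 12:40-13:05, 15:05-15:35, 15:50-17:15.
Total: 2 h + 25 min + 30 min + 1 h 25 min = 4 h 20 min.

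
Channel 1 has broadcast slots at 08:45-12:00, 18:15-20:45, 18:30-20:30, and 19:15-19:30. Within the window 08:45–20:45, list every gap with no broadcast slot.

12:00–18:15

After merging, the occupied span is 08:45–12:00, 18:15–20:45.
Uncovered inside 08:45–20:45: 12:00–18:15.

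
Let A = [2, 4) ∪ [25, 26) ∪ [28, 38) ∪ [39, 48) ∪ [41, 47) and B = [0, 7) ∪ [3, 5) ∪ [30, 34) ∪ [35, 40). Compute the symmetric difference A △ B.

[0, 2) ∪ [4, 7) ∪ [25, 26) ∪ [28, 30) ∪ [34, 35) ∪ [38, 39) ∪ [40, 48)

Merge the first list: [2, 4), [25, 26), [28, 38), [39, 48).
Merge the second list: [0, 7), [30, 34), [35, 40).
A but not B: [25, 26), [28, 30), [34, 35), [40, 48).
B but not A: [0, 2), [4, 7), [38, 39).
Combining gives A △ B.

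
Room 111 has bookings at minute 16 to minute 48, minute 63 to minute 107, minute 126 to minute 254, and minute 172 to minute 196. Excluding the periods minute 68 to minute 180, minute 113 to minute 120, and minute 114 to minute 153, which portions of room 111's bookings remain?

First set merges to minute 16 to minute 48, minute 63 to minute 107, minute 126 to minute 254.
Second set merges to minute 68 to minute 180.
minute 16 to minute 48: nothing removed.
minute 63 to minute 107 \ B = minute 63 to minute 68.
minute 126 to minute 254 \ B = minute 180 to minute 254.

minute 16 to minute 48, minute 63 to minute 68, minute 180 to minute 254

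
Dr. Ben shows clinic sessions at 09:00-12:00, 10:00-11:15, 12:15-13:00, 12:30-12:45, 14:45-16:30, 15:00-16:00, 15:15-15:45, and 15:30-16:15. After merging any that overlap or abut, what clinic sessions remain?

10:00–11:15 overlaps/touches 09:00–12:00 → extend to 09:00–12:00.
12:15–13:00 is disjoint → start new block.
12:30–12:45 overlaps/touches 12:15–13:00 → extend to 12:15–13:00.
14:45–16:30 is disjoint → start new block.
15:00–16:00 overlaps/touches 14:45–16:30 → extend to 14:45–16:30.
15:15–15:45 overlaps/touches 14:45–16:30 → extend to 14:45–16:30.
15:30–16:15 overlaps/touches 14:45–16:30 → extend to 14:45–16:30.

09:00–12:00, 12:15–13:00, 14:45–16:30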